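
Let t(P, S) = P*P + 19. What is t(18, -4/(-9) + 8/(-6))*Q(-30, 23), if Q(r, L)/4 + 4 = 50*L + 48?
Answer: 1638168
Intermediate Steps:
t(P, S) = 19 + P² (t(P, S) = P² + 19 = 19 + P²)
Q(r, L) = 176 + 200*L (Q(r, L) = -16 + 4*(50*L + 48) = -16 + 4*(48 + 50*L) = -16 + (192 + 200*L) = 176 + 200*L)
t(18, -4/(-9) + 8/(-6))*Q(-30, 23) = (19 + 18²)*(176 + 200*23) = (19 + 324)*(176 + 4600) = 343*4776 = 1638168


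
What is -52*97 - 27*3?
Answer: -5125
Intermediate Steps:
-52*97 - 27*3 = -5044 - 81 = -5125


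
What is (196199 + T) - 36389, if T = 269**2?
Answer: 232171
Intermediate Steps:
T = 72361
(196199 + T) - 36389 = (196199 + 72361) - 36389 = 268560 - 36389 = 232171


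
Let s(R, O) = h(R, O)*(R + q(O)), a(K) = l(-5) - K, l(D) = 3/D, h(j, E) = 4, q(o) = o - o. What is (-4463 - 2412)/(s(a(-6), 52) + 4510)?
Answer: -34375/22658 ≈ -1.5171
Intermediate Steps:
q(o) = 0
a(K) = -3/5 - K (a(K) = 3/(-5) - K = 3*(-1/5) - K = -3/5 - K)
s(R, O) = 4*R (s(R, O) = 4*(R + 0) = 4*R)
(-4463 - 2412)/(s(a(-6), 52) + 4510) = (-4463 - 2412)/(4*(-3/5 - 1*(-6)) + 4510) = -6875/(4*(-3/5 + 6) + 4510) = -6875/(4*(27/5) + 4510) = -6875/(108/5 + 4510) = -6875/22658/5 = -6875*5/22658 = -34375/22658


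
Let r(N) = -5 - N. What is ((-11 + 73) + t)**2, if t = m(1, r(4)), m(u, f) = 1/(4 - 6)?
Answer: 15129/4 ≈ 3782.3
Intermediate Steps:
m(u, f) = -1/2 (m(u, f) = 1/(-2) = -1/2)
t = -1/2 ≈ -0.50000
((-11 + 73) + t)**2 = ((-11 + 73) - 1/2)**2 = (62 - 1/2)**2 = (123/2)**2 = 15129/4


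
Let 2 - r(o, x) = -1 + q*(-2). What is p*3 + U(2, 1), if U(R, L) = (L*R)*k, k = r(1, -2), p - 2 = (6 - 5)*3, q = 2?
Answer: 29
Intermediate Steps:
p = 5 (p = 2 + (6 - 5)*3 = 2 + 1*3 = 2 + 3 = 5)
r(o, x) = 7 (r(o, x) = 2 - (-1 + 2*(-2)) = 2 - (-1 - 4) = 2 - 1*(-5) = 2 + 5 = 7)
k = 7
U(R, L) = 7*L*R (U(R, L) = (L*R)*7 = 7*L*R)
p*3 + U(2, 1) = 5*3 + 7*1*2 = 15 + 14 = 29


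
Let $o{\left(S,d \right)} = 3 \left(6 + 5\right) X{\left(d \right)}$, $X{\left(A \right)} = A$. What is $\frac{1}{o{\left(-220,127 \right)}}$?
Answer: $\frac{1}{4191} \approx 0.00023861$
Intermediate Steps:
$o{\left(S,d \right)} = 33 d$ ($o{\left(S,d \right)} = 3 \left(6 + 5\right) d = 3 \cdot 11 d = 33 d$)
$\frac{1}{o{\left(-220,127 \right)}} = \frac{1}{33 \cdot 127} = \frac{1}{4191}$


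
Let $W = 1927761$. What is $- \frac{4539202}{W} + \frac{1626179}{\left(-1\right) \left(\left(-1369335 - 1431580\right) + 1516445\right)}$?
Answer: $- \frac{245053121611}{225104651970} \approx -1.0886$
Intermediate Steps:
$- \frac{4539202}{W} + \frac{1626179}{\left(-1\right) \left(\left(-1369335 - 1431580\right) + 1516445\right)} = - \frac{4539202}{1927761} + \frac{1626179}{\left(-1\right) \left(\left(-1369335 - 1431580\right) + 1516445\right)} = \left(-4539202\right) \frac{1}{1927761} + \frac{1626179}{\left(-1\right) \left(-2800915 + 1516445\right)} = - \frac{4539202}{1927761} + \frac{1626179}{\left(-1\right) \left(-1284470\right)} = - \frac{4539202}{1927761} + \frac{1626179}{1284470} = - \frac{245053121611}{225104651970}$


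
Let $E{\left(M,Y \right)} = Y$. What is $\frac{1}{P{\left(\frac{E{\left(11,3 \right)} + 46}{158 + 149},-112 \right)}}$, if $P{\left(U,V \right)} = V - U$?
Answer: $- \frac{307}{34433} \approx -0.0089159$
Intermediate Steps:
$\frac{1}{P{\left(\frac{E{\left(11,3 \right)} + 46}{158 + 149},-112 \right)}} = \frac{1}{-112 - \frac{3 + 46}{158 + 149}} = \frac{1}{-112 - \frac{49}{307}} = \frac{1}{- \frac{34433}{307}} = - \frac{307}{34433}$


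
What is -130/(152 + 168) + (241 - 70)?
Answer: 5459/32 ≈ 170.59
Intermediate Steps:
-130/(152 + 168) + (241 - 70) = -130/320 + 171 = -130*1/320 + 171 = -13/32 + 171 = 5459/32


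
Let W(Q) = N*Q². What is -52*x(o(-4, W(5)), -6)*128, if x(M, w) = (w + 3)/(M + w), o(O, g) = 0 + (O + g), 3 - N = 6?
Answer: -19968/85 ≈ -234.92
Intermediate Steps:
N = -3 (N = 3 - 1*6 = 3 - 6 = -3)
W(Q) = -3*Q²
o(O, g) = O + g
x(M, w) = (3 + w)/(M + w)
-52*x(o(-4, W(5)), -6)*128 = -52*(3 - 6)/((-4 - 3*5²) - 6)*128 = -52*(-3)/((-4 - 3*25) - 6)*128 = -52*(-3)/((-4 - 75) - 6)*128 = -52*(-3)/(-79 - 6)*128 = -52*(-3)/(-85)*128 = -(-52)*(-3)/85*128 = -52*3/85*128 = -156/85*128 = -19968/85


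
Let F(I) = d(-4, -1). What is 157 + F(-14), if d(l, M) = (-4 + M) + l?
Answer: 148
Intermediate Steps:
d(l, M) = -4 + M + l
F(I) = -9 (F(I) = -4 - 1 - 4 = -9)
157 + F(-14) = 157 - 9 = 148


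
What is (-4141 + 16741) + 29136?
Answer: 41736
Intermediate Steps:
(-4141 + 16741) + 29136 = 12600 + 29136 = 41736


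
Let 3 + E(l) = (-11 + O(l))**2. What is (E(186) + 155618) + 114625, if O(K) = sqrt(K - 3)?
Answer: 270544 - 22*sqrt(183) ≈ 2.7025e+5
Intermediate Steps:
O(K) = sqrt(-3 + K)
E(l) = -3 + (-11 + sqrt(-3 + l))**2
(E(186) + 155618) + 114625 = ((-3 + (-11 + sqrt(-3 + 186))**2) + 155618) + 114625 = ((-3 + (-11 + sqrt(183))**2) + 155618) + 114625 = (155615 + (-11 + sqrt(183))**2) + 114625 = 270240 + (-11 + sqrt(183))**2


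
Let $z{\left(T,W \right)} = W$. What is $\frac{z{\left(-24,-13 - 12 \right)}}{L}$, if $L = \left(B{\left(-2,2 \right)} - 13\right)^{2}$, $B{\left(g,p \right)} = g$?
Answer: $- \frac{1}{9} \approx -0.11111$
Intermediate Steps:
$L = 225$ ($L = \left(-2 - 13\right)^{2} = \left(-15\right)^{2} = 225$)
$\frac{z{\left(-24,-13 - 12 \right)}}{L} = \frac{-13 - 12}{225} = \left(-25\right) \frac{1}{225} = - \frac{1}{9}$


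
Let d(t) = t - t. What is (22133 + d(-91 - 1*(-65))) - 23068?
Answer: -935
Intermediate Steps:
d(t) = 0
(22133 + d(-91 - 1*(-65))) - 23068 = (22133 + 0) - 23068 = 22133 - 23068 = -935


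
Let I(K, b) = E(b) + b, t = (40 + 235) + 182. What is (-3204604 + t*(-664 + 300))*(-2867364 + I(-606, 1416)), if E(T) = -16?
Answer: 9661027077728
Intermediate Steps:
t = 457 (t = 275 + 182 = 457)
I(K, b) = -16 + b
(-3204604 + t*(-664 + 300))*(-2867364 + I(-606, 1416)) = (-3204604 + 457*(-664 + 300))*(-2867364 + (-16 + 1416)) = (-3204604 + 457*(-364))*(-2867364 + 1400) = (-3204604 - 166348)*(-2865964) = -3370952*(-2865964) = 9661027077728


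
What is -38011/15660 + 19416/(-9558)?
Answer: -4119529/923940 ≈ -4.4587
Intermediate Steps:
-38011/15660 + 19416/(-9558) = -38011*1/15660 + 19416*(-1/9558) = -38011/15660 - 3236/1593 = -4119529/923940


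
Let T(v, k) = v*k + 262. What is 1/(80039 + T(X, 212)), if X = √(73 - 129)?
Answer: 80301/6450767465 - 424*I*√14/6450767465 ≈ 1.2448e-5 - 2.4593e-7*I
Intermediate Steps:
X = 2*I*√14 (X = √(-56) = 2*I*√14 ≈ 7.4833*I)
T(v, k) = 262 + k*v (T(v, k) = k*v + 262 = 262 + k*v)
1/(80039 + T(X, 212)) = 1/(80039 + (262 + 212*(2*I*√14))) = 1/(80039 + (262 + 424*I*√14)) = 1/(80301 + 424*I*√14)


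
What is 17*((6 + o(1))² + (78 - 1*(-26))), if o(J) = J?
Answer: 2601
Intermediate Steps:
17*((6 + o(1))² + (78 - 1*(-26))) = 17*((6 + 1)² + (78 - 1*(-26))) = 17*(7² + (78 + 26)) = 17*(49 + 104) = 17*153 = 2601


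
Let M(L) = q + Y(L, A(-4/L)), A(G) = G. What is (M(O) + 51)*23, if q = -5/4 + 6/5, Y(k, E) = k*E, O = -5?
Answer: 21597/20 ≈ 1079.8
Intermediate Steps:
Y(k, E) = E*k
q = -1/20 (q = -5*¼ + 6*(⅕) = -5/4 + 6/5 = -1/20 ≈ -0.050000)
M(L) = -81/20 (M(L) = -1/20 + (-4/L)*L = -1/20 - 4 = -81/20)
(M(O) + 51)*23 = (-81/20 + 51)*23 = (939/20)*23 = 21597/20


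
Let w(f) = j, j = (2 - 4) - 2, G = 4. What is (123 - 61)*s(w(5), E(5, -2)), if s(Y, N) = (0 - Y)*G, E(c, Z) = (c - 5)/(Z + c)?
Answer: 992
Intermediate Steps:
E(c, Z) = (-5 + c)/(Z + c)
j = -4 (j = -2 - 2 = -4)
w(f) = -4
s(Y, N) = -4*Y (s(Y, N) = (0 - Y)*4 = -Y*4 = -4*Y)
(123 - 61)*s(w(5), E(5, -2)) = (123 - 61)*(-4*(-4)) = 62*16 = 992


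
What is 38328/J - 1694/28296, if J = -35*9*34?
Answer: -30629773/8418060 ≈ -3.6386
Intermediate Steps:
J = -10710 (J = -315*34 = -10710)
38328/J - 1694/28296 = 38328/(-10710) - 1694/28296 = 38328*(-1/10710) - 1694*1/28296 = -6388/1785 - 847/14148 = -30629773/8418060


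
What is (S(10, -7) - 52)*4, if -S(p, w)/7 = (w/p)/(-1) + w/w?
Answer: -1278/5 ≈ -255.60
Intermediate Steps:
S(p, w) = -7 + 7*w/p (S(p, w) = -7*((w/p)/(-1) + w/w) = -7*((w/p)*(-1) + 1) = -7*(-w/p + 1) = -7*(1 - w/p) = -7 + 7*w/p)
(S(10, -7) - 52)*4 = ((-7 + 7*(-7)/10) - 52)*4 = ((-7 + 7*(-7)*(⅒)) - 52)*4 = ((-7 - 49/10) - 52)*4 = (-119/10 - 52)*4 = -639/10*4 = -1278/5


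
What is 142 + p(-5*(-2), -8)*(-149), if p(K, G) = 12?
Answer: -1646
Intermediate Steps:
142 + p(-5*(-2), -8)*(-149) = 142 + 12*(-149) = 142 - 1788 = -1646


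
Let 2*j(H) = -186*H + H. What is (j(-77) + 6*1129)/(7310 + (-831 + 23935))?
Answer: 27793/60828 ≈ 0.45691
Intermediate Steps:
j(H) = -185*H/2 (j(H) = (-186*H + H)/2 = (-185*H)/2 = -185*H/2)
(j(-77) + 6*1129)/(7310 + (-831 + 23935)) = (-185/2*(-77) + 6*1129)/(7310 + (-831 + 23935)) = (14245/2 + 6774)/(7310 + 23104) = (27793/2)/30414 = (27793/2)*(1/30414) = 27793/60828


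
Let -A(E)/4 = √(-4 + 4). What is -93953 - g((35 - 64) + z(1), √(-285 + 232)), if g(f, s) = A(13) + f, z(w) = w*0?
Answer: -93924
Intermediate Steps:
z(w) = 0
A(E) = 0 (A(E) = -4*√(-4 + 4) = -4*√0 = -4*0 = 0)
g(f, s) = f (g(f, s) = 0 + f = f)
-93953 - g((35 - 64) + z(1), √(-285 + 232)) = -93953 - ((35 - 64) + 0) = -93953 - (-29 + 0) = -93953 - 1*(-29) = -93953 + 29 = -93924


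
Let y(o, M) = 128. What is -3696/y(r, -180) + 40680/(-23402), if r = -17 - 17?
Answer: -2865651/93608 ≈ -30.613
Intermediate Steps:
r = -34
-3696/y(r, -180) + 40680/(-23402) = -3696/128 + 40680/(-23402) = -3696*1/128 + 40680*(-1/23402) = -231/8 - 20340/11701 = -2865651/93608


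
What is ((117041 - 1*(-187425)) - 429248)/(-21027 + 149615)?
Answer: -62391/64294 ≈ -0.97040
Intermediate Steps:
((117041 - 1*(-187425)) - 429248)/(-21027 + 149615) = ((117041 + 187425) - 429248)/128588 = (304466 - 429248)*(1/128588) = -124782*1/128588 = -62391/64294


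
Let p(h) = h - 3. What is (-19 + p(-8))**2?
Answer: 900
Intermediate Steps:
p(h) = -3 + h
(-19 + p(-8))**2 = (-19 + (-3 - 8))**2 = (-19 - 11)**2 = (-30)**2 = 900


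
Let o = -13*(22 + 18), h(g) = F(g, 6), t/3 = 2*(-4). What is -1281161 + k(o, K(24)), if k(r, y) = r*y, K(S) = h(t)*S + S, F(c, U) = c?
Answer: -994121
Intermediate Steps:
t = -24 (t = 3*(2*(-4)) = 3*(-8) = -24)
h(g) = g
K(S) = -23*S (K(S) = -24*S + S = -23*S)
o = -520 (o = -13*40 = -520)
-1281161 + k(o, K(24)) = -1281161 - (-11960)*24 = -1281161 - 520*(-552) = -1281161 + 287040 = -994121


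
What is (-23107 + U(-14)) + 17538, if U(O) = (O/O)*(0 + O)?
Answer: -5583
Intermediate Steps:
U(O) = O (U(O) = 1*O = O)
(-23107 + U(-14)) + 17538 = (-23107 - 14) + 17538 = -23121 + 17538 = -5583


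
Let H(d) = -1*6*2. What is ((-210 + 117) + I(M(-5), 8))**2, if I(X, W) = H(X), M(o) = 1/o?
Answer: 11025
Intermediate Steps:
H(d) = -12 (H(d) = -6*2 = -12)
I(X, W) = -12
((-210 + 117) + I(M(-5), 8))**2 = ((-210 + 117) - 12)**2 = (-93 - 12)**2 = (-105)**2 = 11025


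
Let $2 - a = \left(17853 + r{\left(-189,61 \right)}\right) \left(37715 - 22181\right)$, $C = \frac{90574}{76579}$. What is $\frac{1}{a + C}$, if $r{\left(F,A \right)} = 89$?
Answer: $- \frac{76579}{21343411569480} \approx -3.5879 \cdot 10^{-9}$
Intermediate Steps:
$C = \frac{90574}{76579}$ ($C = 90574 \cdot \frac{1}{76579} = \frac{90574}{76579} \approx 1.1828$)
$a = -278711026$ ($a = 2 - \left(17853 + 89\right) \left(37715 - 22181\right) = 2 - 17942 \cdot 15534 = 2 - 278711028 = -278711026$)
$\frac{1}{a + C} = \frac{1}{-278711026 + \frac{90574}{76579}} = \frac{1}{- \frac{21343411569480}{76579}} = - \frac{76579}{21343411569480}$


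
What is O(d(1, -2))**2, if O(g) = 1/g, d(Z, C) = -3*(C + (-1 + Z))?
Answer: 1/36 ≈ 0.027778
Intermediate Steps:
d(Z, C) = 3 - 3*C - 3*Z (d(Z, C) = -3*(-1 + C + Z) = 3 - 3*C - 3*Z)
O(d(1, -2))**2 = (1/(3 - 3*(-2) - 3*1))**2 = (1/(3 + 6 - 3))**2 = (1/6)**2 = 1/36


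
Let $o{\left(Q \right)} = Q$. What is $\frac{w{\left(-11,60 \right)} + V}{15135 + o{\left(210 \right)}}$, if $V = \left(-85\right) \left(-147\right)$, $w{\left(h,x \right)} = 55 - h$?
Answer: $\frac{4187}{5115} \approx 0.81857$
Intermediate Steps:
$V = 12495$
$\frac{w{\left(-11,60 \right)} + V}{15135 + o{\left(210 \right)}} = \frac{\left(55 - -11\right) + 12495}{15135 + 210} = \frac{\left(55 + 11\right) + 12495}{15345} = \left(66 + 12495\right) \frac{1}{15345} = 12561 \cdot \frac{1}{15345} = \frac{4187}{5115}$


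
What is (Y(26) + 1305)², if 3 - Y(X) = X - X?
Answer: 1710864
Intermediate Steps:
Y(X) = 3 (Y(X) = 3 - (X - X) = 3 - 1*0 = 3 + 0 = 3)
(Y(26) + 1305)² = (3 + 1305)² = 1308² = 1710864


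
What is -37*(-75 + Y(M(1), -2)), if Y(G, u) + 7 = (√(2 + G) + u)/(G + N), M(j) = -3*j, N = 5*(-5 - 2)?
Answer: 57609/19 + 37*I/38 ≈ 3032.1 + 0.97368*I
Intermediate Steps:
N = -35 (N = 5*(-7) = -35)
Y(G, u) = -7 + (u + √(2 + G))/(-35 + G) (Y(G, u) = -7 + (√(2 + G) + u)/(G - 35) = -7 + (u + √(2 + G))/(-35 + G))
-37*(-75 + Y(M(1), -2)) = -37*(-75 + (245 - 2 + √(2 - 3*1) - (-21))/(-35 - 3*1)) = -37*(-75 + (245 - 2 + √(2 - 3) - 7*(-3))/(-35 - 3)) = -37*(-75 + (245 - 2 + √(-1) + 21)/(-38)) = -37*(-75 - (245 - 2 + I + 21)/38) = -37*(-75 - (264 + I)/38) = -37*(-75 + (-132/19 - I/38)) = -37*(-1557/19 - I/38) = 57609/19 + 37*I/38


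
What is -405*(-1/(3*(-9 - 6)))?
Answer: -9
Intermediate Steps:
-405*(-1/(3*(-9 - 6))) = -405/((-3*(-15))) = -405/45 = -405*1/45 = -9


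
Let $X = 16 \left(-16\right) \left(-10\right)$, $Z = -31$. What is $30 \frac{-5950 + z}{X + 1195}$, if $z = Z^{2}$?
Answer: $- \frac{29934}{751} \approx -39.859$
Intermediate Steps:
$X = 2560$ ($X = \left(-256\right) \left(-10\right) = 2560$)
$z = 961$ ($z = \left(-31\right)^{2} = 961$)
$30 \frac{-5950 + z}{X + 1195} = 30 \frac{-5950 + 961}{2560 + 1195} = 30 \left(- \frac{4989}{3755}\right) = - \frac{29934}{751}$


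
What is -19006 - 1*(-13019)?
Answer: -5987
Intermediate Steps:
-19006 - 1*(-13019) = -19006 + 13019 = -5987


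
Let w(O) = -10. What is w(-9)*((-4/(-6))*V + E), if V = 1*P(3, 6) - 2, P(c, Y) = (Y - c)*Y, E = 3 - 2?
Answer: -350/3 ≈ -116.67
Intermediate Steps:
E = 1
P(c, Y) = Y*(Y - c)
V = 16 (V = 1*(6*(6 - 1*3)) - 2 = 1*(6*(6 - 3)) - 2 = 1*(6*3) - 2 = 1*18 - 2 = 18 - 2 = 16)
w(-9)*((-4/(-6))*V + E) = -10*(-4/(-6)*16 + 1) = -10*(-4*(-⅙)*16 + 1) = -10*((⅔)*16 + 1) = -10*(32/3 + 1) = -10*35/3 = -350/3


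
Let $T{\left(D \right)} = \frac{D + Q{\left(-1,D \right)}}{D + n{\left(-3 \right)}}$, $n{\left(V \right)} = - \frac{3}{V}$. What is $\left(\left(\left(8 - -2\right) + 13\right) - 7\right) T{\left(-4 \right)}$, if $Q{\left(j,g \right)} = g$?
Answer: $\frac{128}{3} \approx 42.667$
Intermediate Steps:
$T{\left(D \right)} = \frac{2 D}{1 + D}$ ($T{\left(D \right)} = \frac{D + D}{D - \frac{3}{-3}} = \frac{2 D}{D - -1} = \frac{2 D}{D + 1} = \frac{2 D}{1 + D}$)
$\left(\left(\left(8 - -2\right) + 13\right) - 7\right) T{\left(-4 \right)} = \left(\left(\left(8 - -2\right) + 13\right) - 7\right) 2 \left(-4\right) \frac{1}{1 - 4} = \left(\left(\left(8 + 2\right) + 13\right) - 7\right) 2 \left(-4\right) \frac{1}{-3} = \left(\left(10 + 13\right) - 7\right) 2 \left(-4\right) \left(- \frac{1}{3}\right) = \left(23 - 7\right) \frac{8}{3} = 16 \cdot \frac{8}{3} = \frac{128}{3}$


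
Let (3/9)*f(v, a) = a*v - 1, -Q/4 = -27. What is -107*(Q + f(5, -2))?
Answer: -8025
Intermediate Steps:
Q = 108 (Q = -4*(-27) = 108)
f(v, a) = -3 + 3*a*v (f(v, a) = 3*(a*v - 1) = 3*(-1 + a*v) = -3 + 3*a*v)
-107*(Q + f(5, -2)) = -107*(108 + (-3 + 3*(-2)*5)) = -107*(108 + (-3 - 30)) = -107*(108 - 33) = -107*75 = -8025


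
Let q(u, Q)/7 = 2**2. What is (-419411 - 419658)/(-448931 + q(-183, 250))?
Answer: 119867/64129 ≈ 1.8692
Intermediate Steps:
q(u, Q) = 28 (q(u, Q) = 7*2**2 = 7*4 = 28)
(-419411 - 419658)/(-448931 + q(-183, 250)) = (-419411 - 419658)/(-448931 + 28) = -839069/(-448903) = -839069*(-1/448903) = 119867/64129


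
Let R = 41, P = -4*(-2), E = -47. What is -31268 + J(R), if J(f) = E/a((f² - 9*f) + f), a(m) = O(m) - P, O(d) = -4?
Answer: -375169/12 ≈ -31264.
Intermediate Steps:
P = 8
a(m) = -12 (a(m) = -4 - 1*8 = -4 - 8 = -12)
J(f) = 47/12 (J(f) = -47/(-12) = -47*(-1/12) = 47/12)
-31268 + J(R) = -31268 + 47/12 = -375169/12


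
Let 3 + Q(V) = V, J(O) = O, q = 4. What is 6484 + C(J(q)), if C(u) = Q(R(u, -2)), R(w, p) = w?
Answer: 6485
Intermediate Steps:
Q(V) = -3 + V
C(u) = -3 + u
6484 + C(J(q)) = 6484 + (-3 + 4) = 6484 + 1 = 6485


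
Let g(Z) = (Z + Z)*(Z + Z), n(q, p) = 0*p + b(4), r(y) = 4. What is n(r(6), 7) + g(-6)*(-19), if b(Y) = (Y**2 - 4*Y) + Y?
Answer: -2732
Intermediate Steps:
b(Y) = Y**2 - 3*Y
n(q, p) = 4 (n(q, p) = 0*p + 4*(-3 + 4) = 0 + 4*1 = 0 + 4 = 4)
g(Z) = 4*Z**2 (g(Z) = (2*Z)*(2*Z) = 4*Z**2)
n(r(6), 7) + g(-6)*(-19) = 4 + (4*(-6)**2)*(-19) = 4 + (4*36)*(-19) = 4 + 144*(-19) = 4 - 2736 = -2732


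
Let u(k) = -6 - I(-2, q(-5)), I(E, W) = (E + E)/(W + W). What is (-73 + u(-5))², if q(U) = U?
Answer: 157609/25 ≈ 6304.4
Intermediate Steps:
I(E, W) = E/W (I(E, W) = (2*E)/((2*W)) = (2*E)*(1/(2*W)) = E/W)
u(k) = -32/5 (u(k) = -6 - (-2)/(-5) = -6 - (-2)*(-1)/5 = -6 - 1*⅖ = -6 - ⅖ = -32/5)
(-73 + u(-5))² = (-73 - 32/5)² = (-397/5)² = 157609/25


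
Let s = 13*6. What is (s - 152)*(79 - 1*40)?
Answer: -2886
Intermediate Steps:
s = 78
(s - 152)*(79 - 1*40) = (78 - 152)*(79 - 1*40) = -74*(79 - 40) = -74*39 = -2886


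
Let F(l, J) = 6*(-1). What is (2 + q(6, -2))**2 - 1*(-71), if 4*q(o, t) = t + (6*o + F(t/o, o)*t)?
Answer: 1013/4 ≈ 253.25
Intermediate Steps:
F(l, J) = -6
q(o, t) = -5*t/4 + 3*o/2 (q(o, t) = (t + (6*o - 6*t))/4 = (t + (-6*t + 6*o))/4 = (-5*t + 6*o)/4 = -5*t/4 + 3*o/2)
(2 + q(6, -2))**2 - 1*(-71) = (2 + (-5/4*(-2) + (3/2)*6))**2 - 1*(-71) = (2 + (5/2 + 9))**2 + 71 = (2 + 23/2)**2 + 71 = (27/2)**2 + 71 = 729/4 + 71 = 1013/4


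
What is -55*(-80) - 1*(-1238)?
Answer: 5638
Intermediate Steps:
-55*(-80) - 1*(-1238) = 4400 + 1238 = 5638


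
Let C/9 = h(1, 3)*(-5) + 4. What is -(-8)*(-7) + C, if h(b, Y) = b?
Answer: -65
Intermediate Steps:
C = -9 (C = 9*(1*(-5) + 4) = 9*(-5 + 4) = 9*(-1) = -9)
-(-8)*(-7) + C = -(-8)*(-7) - 9 = -8*7 - 9 = -56 - 9 = -65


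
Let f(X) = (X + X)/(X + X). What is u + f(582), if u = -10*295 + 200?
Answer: -2749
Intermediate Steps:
f(X) = 1 (f(X) = (2*X)/((2*X)) = (2*X)*(1/(2*X)) = 1)
u = -2750 (u = -2950 + 200 = -2750)
u + f(582) = -2750 + 1 = -2749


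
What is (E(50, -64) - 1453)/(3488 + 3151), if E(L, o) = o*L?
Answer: -1551/2213 ≈ -0.70086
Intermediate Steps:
E(L, o) = L*o
(E(50, -64) - 1453)/(3488 + 3151) = (50*(-64) - 1453)/(3488 + 3151) = (-3200 - 1453)/6639 = -4653*1/6639 = -1551/2213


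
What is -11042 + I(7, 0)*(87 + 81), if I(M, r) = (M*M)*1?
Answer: -2810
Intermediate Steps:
I(M, r) = M**2 (I(M, r) = M**2*1 = M**2)
-11042 + I(7, 0)*(87 + 81) = -11042 + 7**2*(87 + 81) = -11042 + 49*168 = -11042 + 8232 = -2810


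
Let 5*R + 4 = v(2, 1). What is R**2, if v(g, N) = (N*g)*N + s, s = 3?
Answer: 1/25 ≈ 0.040000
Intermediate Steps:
v(g, N) = 3 + g*N**2 (v(g, N) = (N*g)*N + 3 = g*N**2 + 3 = 3 + g*N**2)
R = 1/5 (R = -4/5 + (3 + 2*1**2)/5 = -4/5 + (3 + 2*1)/5 = -4/5 + (3 + 2)/5 = -4/5 + (1/5)*5 = -4/5 + 1 = 1/5 ≈ 0.20000)
R**2 = (1/5)**2 = 1/25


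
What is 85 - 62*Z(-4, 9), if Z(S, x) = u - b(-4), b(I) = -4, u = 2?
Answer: -287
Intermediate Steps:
Z(S, x) = 6 (Z(S, x) = 2 - 1*(-4) = 2 + 4 = 6)
85 - 62*Z(-4, 9) = 85 - 62*6 = 85 - 372 = -287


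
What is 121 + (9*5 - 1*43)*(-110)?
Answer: -99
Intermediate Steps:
121 + (9*5 - 1*43)*(-110) = 121 + (45 - 43)*(-110) = 121 + 2*(-110) = 121 - 220 = -99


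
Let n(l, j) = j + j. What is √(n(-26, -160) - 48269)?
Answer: I*√48589 ≈ 220.43*I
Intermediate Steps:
n(l, j) = 2*j
√(n(-26, -160) - 48269) = √(2*(-160) - 48269) = √(-320 - 48269) = √(-48589) = I*√48589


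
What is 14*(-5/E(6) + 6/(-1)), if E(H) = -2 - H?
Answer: -301/4 ≈ -75.250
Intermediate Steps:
14*(-5/E(6) + 6/(-1)) = 14*(-5/(-2 - 1*6) + 6/(-1)) = 14*(-5/(-2 - 6) + 6*(-1)) = 14*(-5/(-8) - 6) = 14*(-5*(-⅛) - 6) = 14*(5/8 - 6) = 14*(-43/8) = -301/4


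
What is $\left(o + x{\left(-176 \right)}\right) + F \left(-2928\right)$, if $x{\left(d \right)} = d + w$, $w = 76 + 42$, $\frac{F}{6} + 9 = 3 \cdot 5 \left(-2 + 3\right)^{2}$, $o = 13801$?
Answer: $-91665$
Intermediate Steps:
$F = 36$ ($F = -54 + 6 \cdot 3 \cdot 5 \left(-2 + 3\right)^{2} = -54 + 6 \cdot 15 \cdot 1^{2} = -54 + 6 \cdot 15 \cdot 1 = -54 + 6 \cdot 15 = -54 + 90 = 36$)
$w = 118$
$x{\left(d \right)} = 118 + d$ ($x{\left(d \right)} = d + 118 = 118 + d$)
$\left(o + x{\left(-176 \right)}\right) + F \left(-2928\right) = \left(13801 + \left(118 - 176\right)\right) + 36 \left(-2928\right) = \left(13801 - 58\right) - 105408 = 13743 - 105408 = -91665$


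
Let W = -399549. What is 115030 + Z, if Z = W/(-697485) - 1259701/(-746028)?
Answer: 19952090349726919/173447779860 ≈ 1.1503e+5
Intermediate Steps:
Z = 392232431119/173447779860 (Z = -399549/(-697485) - 1259701/(-746028) = -399549*(-1/697485) - 1259701*(-1/746028) = 133183/232495 + 1259701/746028 = 392232431119/173447779860 ≈ 2.2614)
115030 + Z = 115030 + 392232431119/173447779860 = 19952090349726919/173447779860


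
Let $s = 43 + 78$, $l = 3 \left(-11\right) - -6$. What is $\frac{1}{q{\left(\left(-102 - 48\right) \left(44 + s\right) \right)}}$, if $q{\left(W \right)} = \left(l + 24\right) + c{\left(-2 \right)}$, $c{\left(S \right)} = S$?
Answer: $- \frac{1}{5} \approx -0.2$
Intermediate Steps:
$l = -27$ ($l = -33 + 6 = -27$)
$s = 121$
$q{\left(W \right)} = -5$ ($q{\left(W \right)} = \left(-27 + 24\right) - 2 = -3 - 2 = -5$)
$\frac{1}{q{\left(\left(-102 - 48\right) \left(44 + s\right) \right)}} = \frac{1}{-5} = - \frac{1}{5}$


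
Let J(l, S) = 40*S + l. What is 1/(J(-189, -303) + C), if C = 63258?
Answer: 1/50949 ≈ 1.9627e-5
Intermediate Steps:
J(l, S) = l + 40*S
1/(J(-189, -303) + C) = 1/((-189 + 40*(-303)) + 63258) = 1/((-189 - 12120) + 63258) = 1/(-12309 + 63258) = 1/50949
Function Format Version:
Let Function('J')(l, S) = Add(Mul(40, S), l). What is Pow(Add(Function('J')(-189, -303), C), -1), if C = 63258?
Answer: Rational(1, 50949) ≈ 1.9627e-5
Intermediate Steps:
Function('J')(l, S) = Add(l, Mul(40, S))
Pow(Add(Function('J')(-189, -303), C), -1) = Pow(Add(Add(-189, Mul(40, -303)), 63258), -1) = Pow(Add(Add(-189, -12120), 63258), -1) = Pow(Add(-12309, 63258), -1) = Pow(50949, -1) = Rational(1, 50949)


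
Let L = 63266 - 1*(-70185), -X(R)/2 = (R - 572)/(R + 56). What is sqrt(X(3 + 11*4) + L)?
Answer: sqrt(1415889809)/103 ≈ 365.32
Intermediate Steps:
X(R) = -2*(-572 + R)/(56 + R) (X(R) = -2*(R - 572)/(R + 56) = -2*(-572 + R)/(56 + R))
L = 133451 (L = 63266 + 70185 = 133451)
sqrt(X(3 + 11*4) + L) = sqrt(2*(572 - (3 + 11*4))/(56 + (3 + 11*4)) + 133451) = sqrt(2*(572 - (3 + 44))/(56 + (3 + 44)) + 133451) = sqrt(2*(572 - 1*47)/(56 + 47) + 133451) = sqrt(2*(572 - 47)/103 + 133451) = sqrt(2*(1/103)*525 + 133451) = sqrt(1050/103 + 133451) = sqrt(13746503/103) = sqrt(1415889809)/103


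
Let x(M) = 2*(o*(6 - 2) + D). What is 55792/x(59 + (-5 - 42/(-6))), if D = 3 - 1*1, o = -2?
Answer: -13948/3 ≈ -4649.3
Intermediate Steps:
D = 2 (D = 3 - 1 = 2)
x(M) = -12 (x(M) = 2*(-2*(6 - 2) + 2) = 2*(-2*4 + 2) = 2*(-8 + 2) = 2*(-6) = -12)
55792/x(59 + (-5 - 42/(-6))) = 55792/(-12) = 55792*(-1/12) = -13948/3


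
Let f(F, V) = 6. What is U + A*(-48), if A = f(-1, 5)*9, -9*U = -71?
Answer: -23257/9 ≈ -2584.1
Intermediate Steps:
U = 71/9 (U = -⅑*(-71) = 71/9 ≈ 7.8889)
A = 54 (A = 6*9 = 54)
U + A*(-48) = 71/9 + 54*(-48) = 71/9 - 2592 = -23257/9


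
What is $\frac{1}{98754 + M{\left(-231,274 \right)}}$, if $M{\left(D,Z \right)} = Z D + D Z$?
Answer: $- \frac{1}{27834} \approx -3.5927 \cdot 10^{-5}$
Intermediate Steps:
$M{\left(D,Z \right)} = 2 D Z$ ($M{\left(D,Z \right)} = D Z + D Z = 2 D Z$)
$\frac{1}{98754 + M{\left(-231,274 \right)}} = \frac{1}{98754 + 2 \left(-231\right) 274} = \frac{1}{98754 - 126588} = \frac{1}{-27834} = - \frac{1}{27834}$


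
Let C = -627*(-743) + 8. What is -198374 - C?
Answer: -664243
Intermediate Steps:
C = 465869 (C = 465861 + 8 = 465869)
-198374 - C = -198374 - 1*465869 = -198374 - 465869 = -664243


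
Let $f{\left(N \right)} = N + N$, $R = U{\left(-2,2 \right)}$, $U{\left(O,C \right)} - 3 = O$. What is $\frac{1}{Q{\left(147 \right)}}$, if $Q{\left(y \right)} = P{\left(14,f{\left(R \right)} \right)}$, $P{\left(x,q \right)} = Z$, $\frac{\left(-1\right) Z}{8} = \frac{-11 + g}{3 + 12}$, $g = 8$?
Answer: $\frac{5}{8} \approx 0.625$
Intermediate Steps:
$U{\left(O,C \right)} = 3 + O$
$R = 1$ ($R = 3 - 2 = 1$)
$f{\left(N \right)} = 2 N$
$Z = \frac{8}{5}$ ($Z = - 8 \frac{-11 + 8}{3 + 12} = - 8 \left(- \frac{3}{15}\right) = - 8 \left(\left(-3\right) \frac{1}{15}\right) = \left(-8\right) \left(- \frac{1}{5}\right) = \frac{8}{5} \approx 1.6$)
$P{\left(x,q \right)} = \frac{8}{5}$
$Q{\left(y \right)} = \frac{8}{5}$
$\frac{1}{Q{\left(147 \right)}} = \frac{1}{\frac{8}{5}} = \frac{5}{8}$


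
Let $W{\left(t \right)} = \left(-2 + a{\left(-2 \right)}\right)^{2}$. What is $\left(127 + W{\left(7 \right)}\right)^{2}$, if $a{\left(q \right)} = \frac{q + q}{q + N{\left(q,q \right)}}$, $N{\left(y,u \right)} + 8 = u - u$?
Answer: $\frac{10491121}{625} \approx 16786.0$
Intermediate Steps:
$N{\left(y,u \right)} = -8$ ($N{\left(y,u \right)} = -8 + \left(u - u\right) = -8 + 0 = -8$)
$a{\left(q \right)} = \frac{2 q}{-8 + q}$ ($a{\left(q \right)} = \frac{q + q}{q - 8} = \frac{2 q}{-8 + q}$)
$W{\left(t \right)} = \frac{64}{25}$ ($W{\left(t \right)} = \left(-2 + 2 \left(-2\right) \frac{1}{-8 - 2}\right)^{2} = \left(-2 + 2 \left(-2\right) \frac{1}{-10}\right)^{2} = \left(-2 + 2 \left(-2\right) \left(- \frac{1}{10}\right)\right)^{2} = \left(-2 + \frac{2}{5}\right)^{2} = \left(- \frac{8}{5}\right)^{2} = \frac{64}{25}$)
$\left(127 + W{\left(7 \right)}\right)^{2} = \left(127 + \frac{64}{25}\right)^{2} = \left(\frac{3239}{25}\right)^{2} = \frac{10491121}{625}$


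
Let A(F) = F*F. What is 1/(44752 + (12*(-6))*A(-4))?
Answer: 1/43600 ≈ 2.2936e-5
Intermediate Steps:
A(F) = F²
1/(44752 + (12*(-6))*A(-4)) = 1/(44752 + (12*(-6))*(-4)²) = 1/(44752 - 72*16) = 1/(44752 - 1152) = 1/43600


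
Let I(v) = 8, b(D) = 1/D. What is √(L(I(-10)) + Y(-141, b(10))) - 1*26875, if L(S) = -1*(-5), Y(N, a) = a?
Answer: -26875 + √510/10 ≈ -26873.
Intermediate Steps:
L(S) = 5
√(L(I(-10)) + Y(-141, b(10))) - 1*26875 = √(5 + 1/10) - 1*26875 = √(5 + ⅒) - 26875 = √(51/10) - 26875 = √510/10 - 26875 = -26875 + √510/10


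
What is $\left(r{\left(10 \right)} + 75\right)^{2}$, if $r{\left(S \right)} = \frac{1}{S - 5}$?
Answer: $\frac{141376}{25} \approx 5655.0$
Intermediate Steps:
$r{\left(S \right)} = \frac{1}{-5 + S}$
$\left(r{\left(10 \right)} + 75\right)^{2} = \left(\frac{1}{-5 + 10} + 75\right)^{2} = \left(\frac{1}{5} + 75\right)^{2} = \left(\frac{376}{5}\right)^{2} = \frac{141376}{25}$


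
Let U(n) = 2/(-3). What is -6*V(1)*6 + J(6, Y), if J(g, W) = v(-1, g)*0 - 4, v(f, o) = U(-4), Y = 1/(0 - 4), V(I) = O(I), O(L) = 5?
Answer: -184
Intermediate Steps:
U(n) = -⅔ (U(n) = 2*(-⅓) = -⅔)
V(I) = 5
Y = -¼ (Y = 1/(-4) = -¼ ≈ -0.25000)
v(f, o) = -⅔
J(g, W) = -4 (J(g, W) = -⅔*0 - 4 = 0 - 4 = -4)
-6*V(1)*6 + J(6, Y) = -30*6 - 4 = -6*30 - 4 = -180 - 4 = -184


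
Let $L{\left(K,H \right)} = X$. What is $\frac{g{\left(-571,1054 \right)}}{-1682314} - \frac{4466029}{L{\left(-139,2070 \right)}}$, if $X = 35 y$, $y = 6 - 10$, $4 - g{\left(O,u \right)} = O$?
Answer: $\frac{3756631515303}{117761980} \approx 31900.0$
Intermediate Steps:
$g{\left(O,u \right)} = 4 - O$
$y = -4$
$X = -140$ ($X = 35 \left(-4\right) = -140$)
$L{\left(K,H \right)} = -140$
$\frac{g{\left(-571,1054 \right)}}{-1682314} - \frac{4466029}{L{\left(-139,2070 \right)}} = \frac{4 - -571}{-1682314} - \frac{4466029}{-140} = \left(4 + 571\right) \left(- \frac{1}{1682314}\right) - - \frac{4466029}{140} = 575 \left(- \frac{1}{1682314}\right) + \frac{4466029}{140} = - \frac{575}{1682314} + \frac{4466029}{140} = \frac{3756631515303}{117761980}$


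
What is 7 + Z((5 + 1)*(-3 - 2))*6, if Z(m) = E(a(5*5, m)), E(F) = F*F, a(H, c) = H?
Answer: 3757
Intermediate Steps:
E(F) = F**2
Z(m) = 625 (Z(m) = (5*5)**2 = 25**2 = 625)
7 + Z((5 + 1)*(-3 - 2))*6 = 7 + 625*6 = 7 + 3750 = 3757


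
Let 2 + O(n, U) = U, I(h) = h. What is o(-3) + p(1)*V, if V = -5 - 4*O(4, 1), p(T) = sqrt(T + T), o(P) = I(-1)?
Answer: -1 - sqrt(2) ≈ -2.4142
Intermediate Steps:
O(n, U) = -2 + U
o(P) = -1
p(T) = sqrt(2)*sqrt(T) (p(T) = sqrt(2*T) = sqrt(2)*sqrt(T))
V = -1 (V = -5 - 4*(-2 + 1) = -5 - 4*(-1) = -5 + 4 = -1)
o(-3) + p(1)*V = -1 + (sqrt(2)*sqrt(1))*(-1) = -1 + (sqrt(2)*1)*(-1) = -1 + sqrt(2)*(-1) = -1 - sqrt(2)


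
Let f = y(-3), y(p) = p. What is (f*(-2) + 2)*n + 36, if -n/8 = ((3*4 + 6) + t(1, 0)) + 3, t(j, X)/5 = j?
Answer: -1628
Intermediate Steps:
t(j, X) = 5*j
n = -208 (n = -8*(((3*4 + 6) + 5*1) + 3) = -8*(((12 + 6) + 5) + 3) = -8*((18 + 5) + 3) = -8*(23 + 3) = -8*26 = -208)
f = -3
(f*(-2) + 2)*n + 36 = (-3*(-2) + 2)*(-208) + 36 = (6 + 2)*(-208) + 36 = 8*(-208) + 36 = -1664 + 36 = -1628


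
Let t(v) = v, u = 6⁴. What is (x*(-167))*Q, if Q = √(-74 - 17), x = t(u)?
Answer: -216432*I*√91 ≈ -2.0646e+6*I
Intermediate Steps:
u = 1296
x = 1296
Q = I*√91 (Q = √(-91) = I*√91 ≈ 9.5394*I)
(x*(-167))*Q = (1296*(-167))*(I*√91) = -216432*I*√91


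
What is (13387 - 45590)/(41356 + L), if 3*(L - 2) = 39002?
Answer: -96609/163076 ≈ -0.59242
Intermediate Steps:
L = 39008/3 (L = 2 + (1/3)*39002 = 2 + 39002/3 = 39008/3 ≈ 13003.)
(13387 - 45590)/(41356 + L) = (13387 - 45590)/(41356 + 39008/3) = -32203/163076/3 = -32203*3/163076 = -96609/163076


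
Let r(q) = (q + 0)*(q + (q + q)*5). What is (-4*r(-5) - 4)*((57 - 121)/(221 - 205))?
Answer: 4416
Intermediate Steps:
r(q) = 11*q**2 (r(q) = q*(q + (2*q)*5) = q*(q + 10*q) = q*(11*q) = 11*q**2)
(-4*r(-5) - 4)*((57 - 121)/(221 - 205)) = (-44*(-5)**2 - 4)*((57 - 121)/(221 - 205)) = (-44*25 - 4)*(-64/16) = (-4*275 - 4)*(-64*1/16) = (-1100 - 4)*(-4) = -1104*(-4) = 4416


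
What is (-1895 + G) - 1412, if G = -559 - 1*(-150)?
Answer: -3716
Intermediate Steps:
G = -409 (G = -559 + 150 = -409)
(-1895 + G) - 1412 = (-1895 - 409) - 1412 = -2304 - 1412 = -3716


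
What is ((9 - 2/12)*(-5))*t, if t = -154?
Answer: 20405/3 ≈ 6801.7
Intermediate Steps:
((9 - 2/12)*(-5))*t = ((9 - 2/12)*(-5))*(-154) = ((9 - 2*1/12)*(-5))*(-154) = ((9 - ⅙)*(-5))*(-154) = ((53/6)*(-5))*(-154) = -265/6*(-154) = 20405/3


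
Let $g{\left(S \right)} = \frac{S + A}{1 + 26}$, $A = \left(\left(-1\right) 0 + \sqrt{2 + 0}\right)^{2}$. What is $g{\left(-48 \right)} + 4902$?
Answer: $\frac{132308}{27} \approx 4900.3$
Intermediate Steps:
$A = 2$ ($A = \left(0 + \sqrt{2}\right)^{2} = \left(\sqrt{2}\right)^{2} = 2$)
$g{\left(S \right)} = \frac{2}{27} + \frac{S}{27}$ ($g{\left(S \right)} = \frac{S + 2}{1 + 26} = \frac{2 + S}{27} = \left(2 + S\right) \frac{1}{27} = \frac{2}{27} + \frac{S}{27}$)
$g{\left(-48 \right)} + 4902 = \left(\frac{2}{27} + \frac{1}{27} \left(-48\right)\right) + 4902 = \left(\frac{2}{27} - \frac{16}{9}\right) + 4902 = - \frac{46}{27} + 4902 = \frac{132308}{27}$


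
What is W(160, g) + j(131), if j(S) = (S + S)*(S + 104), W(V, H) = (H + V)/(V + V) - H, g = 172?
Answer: 4911923/80 ≈ 61399.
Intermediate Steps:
W(V, H) = -H + (H + V)/(2*V) (W(V, H) = (H + V)/((2*V)) - H = (H + V)*(1/(2*V)) - H = (H + V)/(2*V) - H = -H + (H + V)/(2*V))
j(S) = 2*S*(104 + S) (j(S) = (2*S)*(104 + S) = 2*S*(104 + S))
W(160, g) + j(131) = (1/2 - 1*172 + (1/2)*172/160) + 2*131*(104 + 131) = (1/2 - 172 + (1/2)*172*(1/160)) + 2*131*235 = (1/2 - 172 + 43/80) + 61570 = -13677/80 + 61570 = 4911923/80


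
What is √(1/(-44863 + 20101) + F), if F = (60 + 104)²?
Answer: √16491461072262/24762 ≈ 164.00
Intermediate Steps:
F = 26896 (F = 164² = 26896)
√(1/(-44863 + 20101) + F) = √(1/(-44863 + 20101) + 26896) = √(1/(-24762) + 26896) = √(-1/24762 + 26896) = √(665998751/24762) = √16491461072262/24762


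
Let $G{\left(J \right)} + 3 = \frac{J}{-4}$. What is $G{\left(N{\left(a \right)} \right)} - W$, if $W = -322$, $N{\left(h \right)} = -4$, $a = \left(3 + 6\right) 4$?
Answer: $320$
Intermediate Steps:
$a = 36$ ($a = 9 \cdot 4 = 36$)
$G{\left(J \right)} = -3 - \frac{J}{4}$ ($G{\left(J \right)} = -3 + \frac{J}{-4} = -3 + J \left(- \frac{1}{4}\right) = -3 - \frac{J}{4}$)
$G{\left(N{\left(a \right)} \right)} - W = \left(-3 - -1\right) - -322 = \left(-3 + 1\right) + 322 = -2 + 322 = 320$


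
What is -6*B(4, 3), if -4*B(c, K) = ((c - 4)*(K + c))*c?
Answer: 0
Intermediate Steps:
B(c, K) = -c*(-4 + c)*(K + c)/4 (B(c, K) = -(c - 4)*(K + c)*c/4 = -(-4 + c)*(K + c)*c/4 = -c*(-4 + c)*(K + c)/4)
-6*B(4, 3) = -3*4*(-1*4**2 + 4*3 + 4*4 - 1*3*4)/2 = -3*4*(-1*16 + 12 + 16 - 12)/2 = -3*4*(-16 + 12 + 16 - 12)/2 = -3*4*0/2 = -6*0 = 0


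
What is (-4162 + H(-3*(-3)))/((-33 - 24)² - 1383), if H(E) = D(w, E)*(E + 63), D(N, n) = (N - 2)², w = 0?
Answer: -1937/933 ≈ -2.0761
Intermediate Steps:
D(N, n) = (-2 + N)²
H(E) = 252 + 4*E (H(E) = (-2 + 0)²*(E + 63) = (-2)²*(63 + E) = 4*(63 + E) = 252 + 4*E)
(-4162 + H(-3*(-3)))/((-33 - 24)² - 1383) = (-4162 + (252 + 4*(-3*(-3))))/((-33 - 24)² - 1383) = (-4162 + (252 + 4*9))/((-57)² - 1383) = (-4162 + (252 + 36))/(3249 - 1383) = (-4162 + 288)/1866 = -3874*1/1866 = -1937/933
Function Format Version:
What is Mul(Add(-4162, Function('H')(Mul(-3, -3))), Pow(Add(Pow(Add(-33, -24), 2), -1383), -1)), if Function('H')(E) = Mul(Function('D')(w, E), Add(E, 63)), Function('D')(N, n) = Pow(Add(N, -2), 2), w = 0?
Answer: Rational(-1937, 933) ≈ -2.0761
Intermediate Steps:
Function('D')(N, n) = Pow(Add(-2, N), 2)
Function('H')(E) = Add(252, Mul(4, E)) (Function('H')(E) = Mul(Pow(Add(-2, 0), 2), Add(E, 63)) = Mul(Pow(-2, 2), Add(63, E)) = Mul(4, Add(63, E)) = Add(252, Mul(4, E)))
Mul(Add(-4162, Function('H')(Mul(-3, -3))), Pow(Add(Pow(Add(-33, -24), 2), -1383), -1)) = Mul(Add(-4162, Add(252, Mul(4, Mul(-3, -3)))), Pow(Add(Pow(Add(-33, -24), 2), -1383), -1)) = Mul(Add(-4162, Add(252, Mul(4, 9))), Pow(Add(Pow(-57, 2), -1383), -1)) = Mul(Add(-4162, Add(252, 36)), Pow(Add(3249, -1383), -1)) = Mul(Add(-4162, 288), Pow(1866, -1)) = Mul(-3874, Rational(1, 1866)) = Rational(-1937, 933)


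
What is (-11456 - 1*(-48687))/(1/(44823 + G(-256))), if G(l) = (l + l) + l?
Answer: 1640211705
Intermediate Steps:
G(l) = 3*l (G(l) = 2*l + l = 3*l)
(-11456 - 1*(-48687))/(1/(44823 + G(-256))) = (-11456 - 1*(-48687))/(1/(44823 + 3*(-256))) = (-11456 + 48687)/(1/(44823 - 768)) = 37231/(1/44055) = 37231*44055 = 1640211705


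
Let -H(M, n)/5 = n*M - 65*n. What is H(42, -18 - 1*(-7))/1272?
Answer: -1265/1272 ≈ -0.99450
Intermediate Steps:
H(M, n) = 325*n - 5*M*n (H(M, n) = -5*(n*M - 65*n) = -5*(M*n - 65*n) = -5*(-65*n + M*n) = 325*n - 5*M*n)
H(42, -18 - 1*(-7))/1272 = (5*(-18 - 1*(-7))*(65 - 1*42))/1272 = (5*(-18 + 7)*(65 - 42))*(1/1272) = (5*(-11)*23)*(1/1272) = -1265*1/1272 = -1265/1272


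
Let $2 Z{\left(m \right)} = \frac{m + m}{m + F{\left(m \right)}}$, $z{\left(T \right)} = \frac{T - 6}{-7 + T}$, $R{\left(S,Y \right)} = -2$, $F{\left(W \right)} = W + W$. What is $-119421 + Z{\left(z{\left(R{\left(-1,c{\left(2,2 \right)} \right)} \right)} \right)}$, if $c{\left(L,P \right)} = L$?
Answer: $- \frac{358262}{3} \approx -1.1942 \cdot 10^{5}$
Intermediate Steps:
$F{\left(W \right)} = 2 W$
$z{\left(T \right)} = \frac{-6 + T}{-7 + T}$
$Z{\left(m \right)} = \frac{1}{3}$ ($Z{\left(m \right)} = \frac{\left(m + m\right) \frac{1}{m + 2 m}}{2} = \frac{2 m \frac{1}{3 m}}{2} = \frac{1}{2} \cdot \frac{2}{3} = \frac{1}{3}$)
$-119421 + Z{\left(z{\left(R{\left(-1,c{\left(2,2 \right)} \right)} \right)} \right)} = -119421 + \frac{1}{3} = - \frac{358262}{3}$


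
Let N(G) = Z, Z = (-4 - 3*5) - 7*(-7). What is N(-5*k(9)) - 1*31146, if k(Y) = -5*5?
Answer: -31116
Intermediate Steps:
Z = 30 (Z = (-4 - 15) + 49 = -19 + 49 = 30)
k(Y) = -25
N(G) = 30
N(-5*k(9)) - 1*31146 = 30 - 1*31146 = 30 - 31146 = -31116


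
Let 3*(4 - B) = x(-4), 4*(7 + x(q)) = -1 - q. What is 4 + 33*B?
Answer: 819/4 ≈ 204.75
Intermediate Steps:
x(q) = -29/4 - q/4 (x(q) = -7 + (-1 - q)/4 = -7 + (-¼ - q/4) = -29/4 - q/4)
B = 73/12 (B = 4 - (-29/4 - ¼*(-4))/3 = 4 - (-29/4 + 1)/3 = 4 - ⅓*(-25/4) = 4 + 25/12 = 73/12 ≈ 6.0833)
4 + 33*B = 4 + 33*(73/12) = 4 + 803/4 = 819/4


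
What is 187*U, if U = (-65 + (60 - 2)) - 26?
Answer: -6171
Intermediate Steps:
U = -33 (U = (-65 + 58) - 26 = -7 - 26 = -33)
187*U = 187*(-33) = -6171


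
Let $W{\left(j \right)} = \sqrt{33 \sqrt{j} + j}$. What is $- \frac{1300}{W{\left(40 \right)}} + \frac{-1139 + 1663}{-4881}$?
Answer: $- \frac{524}{4881} - \frac{650 \sqrt{2}}{\sqrt{20 + 33 \sqrt{10}}} \approx -82.539$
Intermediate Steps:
$W{\left(j \right)} = \sqrt{j + 33 \sqrt{j}}$
$- \frac{1300}{W{\left(40 \right)}} + \frac{-1139 + 1663}{-4881} = - \frac{1300}{\sqrt{40 + 33 \sqrt{40}}} + \frac{-1139 + 1663}{-4881} = - \frac{1300}{\sqrt{40 + 33 \cdot 2 \sqrt{10}}} + 524 \left(- \frac{1}{4881}\right) = - \frac{1300}{\sqrt{40 + 66 \sqrt{10}}} - \frac{524}{4881} = - \frac{524}{4881} - \frac{1300}{\sqrt{40 + 66 \sqrt{10}}}$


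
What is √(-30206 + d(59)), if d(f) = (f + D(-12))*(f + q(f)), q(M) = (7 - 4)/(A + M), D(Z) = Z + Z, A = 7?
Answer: I*√13619474/22 ≈ 167.75*I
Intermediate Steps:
D(Z) = 2*Z
q(M) = 3/(7 + M) (q(M) = (7 - 4)/(7 + M) = 3/(7 + M))
d(f) = (-24 + f)*(f + 3/(7 + f)) (d(f) = (f + 2*(-12))*(f + 3/(7 + f)) = (f - 24)*(f + 3/(7 + f)) = (-24 + f)*(f + 3/(7 + f)))
√(-30206 + d(59)) = √(-30206 + (-72 + 3*59 + 59*(-24 + 59)*(7 + 59))/(7 + 59)) = √(-30206 + (-72 + 177 + 59*35*66)/66) = √(-30206 + (-72 + 177 + 136290)/66) = √(-30206 + (1/66)*136395) = √(-30206 + 45465/22) = √(-619067/22) = I*√13619474/22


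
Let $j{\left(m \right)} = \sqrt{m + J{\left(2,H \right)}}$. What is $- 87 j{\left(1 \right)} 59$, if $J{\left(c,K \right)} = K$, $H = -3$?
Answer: $- 5133 i \sqrt{2} \approx - 7259.2 i$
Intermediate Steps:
$j{\left(m \right)} = \sqrt{-3 + m}$ ($j{\left(m \right)} = \sqrt{m - 3} = \sqrt{-3 + m}$)
$- 87 j{\left(1 \right)} 59 = - 87 \sqrt{-3 + 1} \cdot 59 = - 87 \sqrt{-2} \cdot 59 = - 87 i \sqrt{2} \cdot 59 = - 5133 i \sqrt{2}$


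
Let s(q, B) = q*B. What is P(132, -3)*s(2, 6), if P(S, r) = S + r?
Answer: 1548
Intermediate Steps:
s(q, B) = B*q
P(132, -3)*s(2, 6) = (132 - 3)*(6*2) = 129*12 = 1548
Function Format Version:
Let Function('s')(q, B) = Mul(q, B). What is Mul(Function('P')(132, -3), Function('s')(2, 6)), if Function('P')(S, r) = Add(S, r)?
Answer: 1548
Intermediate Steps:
Function('s')(q, B) = Mul(B, q)
Mul(Function('P')(132, -3), Function('s')(2, 6)) = Mul(Add(132, -3), Mul(6, 2)) = Mul(129, 12) = 1548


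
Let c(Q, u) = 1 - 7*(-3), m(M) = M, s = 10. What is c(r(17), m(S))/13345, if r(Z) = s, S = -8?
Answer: 22/13345 ≈ 0.0016486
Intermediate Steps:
r(Z) = 10
c(Q, u) = 22 (c(Q, u) = 1 + 21 = 22)
c(r(17), m(S))/13345 = 22/13345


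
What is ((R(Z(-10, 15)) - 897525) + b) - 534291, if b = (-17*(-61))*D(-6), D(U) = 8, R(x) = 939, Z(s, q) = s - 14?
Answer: -1422581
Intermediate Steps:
Z(s, q) = -14 + s
b = 8296 (b = -17*(-61)*8 = 1037*8 = 8296)
((R(Z(-10, 15)) - 897525) + b) - 534291 = ((939 - 897525) + 8296) - 534291 = (-896586 + 8296) - 534291 = -888290 - 534291 = -1422581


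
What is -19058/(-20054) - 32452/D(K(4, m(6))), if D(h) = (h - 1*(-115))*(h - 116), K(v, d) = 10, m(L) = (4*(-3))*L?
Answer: 225827727/66428875 ≈ 3.3995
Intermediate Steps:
m(L) = -12*L
D(h) = (-116 + h)*(115 + h) (D(h) = (h + 115)*(-116 + h) = (115 + h)*(-116 + h) = (-116 + h)*(115 + h))
-19058/(-20054) - 32452/D(K(4, m(6))) = -19058/(-20054) - 32452/(-13340 + 10**2 - 1*10) = -19058*(-1/20054) - 32452/(-13340 + 100 - 10) = 9529/10027 - 32452/(-13250) = 9529/10027 - 32452*(-1/13250) = 9529/10027 + 16226/6625 = 225827727/66428875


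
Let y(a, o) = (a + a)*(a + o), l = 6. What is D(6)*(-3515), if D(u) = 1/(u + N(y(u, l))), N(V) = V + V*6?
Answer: -3515/1014 ≈ -3.4665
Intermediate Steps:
y(a, o) = 2*a*(a + o) (y(a, o) = (2*a)*(a + o) = 2*a*(a + o))
N(V) = 7*V (N(V) = V + 6*V = 7*V)
D(u) = 1/(u + 14*u*(6 + u)) (D(u) = 1/(u + 7*(2*u*(u + 6))) = 1/(u + 7*(2*u*(6 + u))) = 1/(u + 14*u*(6 + u)))
D(6)*(-3515) = (1/(6*(85 + 14*6)))*(-3515) = (1/(6*(85 + 84)))*(-3515) = ((⅙)/169)*(-3515) = ((⅙)*(1/169))*(-3515) = (1/1014)*(-3515) = -3515/1014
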